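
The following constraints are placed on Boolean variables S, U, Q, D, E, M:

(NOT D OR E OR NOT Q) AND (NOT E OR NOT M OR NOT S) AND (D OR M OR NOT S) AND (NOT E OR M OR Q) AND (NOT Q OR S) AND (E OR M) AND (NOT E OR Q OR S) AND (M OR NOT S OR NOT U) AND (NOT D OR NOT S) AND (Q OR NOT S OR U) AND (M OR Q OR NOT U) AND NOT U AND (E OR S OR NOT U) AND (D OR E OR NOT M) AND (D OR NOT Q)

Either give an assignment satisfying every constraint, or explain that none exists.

Unit clause (NOT U) forces U = False.
Try S = True:
  (NOT D OR NOT S) forces D = False.
  (D OR M OR NOT S) forces M = True.
  (NOT E OR NOT M OR NOT S) forces E = False.
  clause (D OR E OR NOT M) is falsified — backtrack.
So S = False.
  then (NOT Q OR S) forces Q = False.
  then (NOT E OR Q OR S) forces E = False.
  then (E OR M) forces M = True.
  then (D OR E OR NOT M) forces D = True.
All clauses satisfied.

S=F, U=F, Q=F, D=T, E=F, M=T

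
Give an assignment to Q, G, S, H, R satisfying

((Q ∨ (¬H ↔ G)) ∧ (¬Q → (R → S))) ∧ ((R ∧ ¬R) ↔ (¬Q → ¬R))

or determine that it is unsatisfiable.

Q = False; G = True; S = True; H = False; R = True

  (Q ∨ (¬H ↔ G)) ∧ (¬Q → (R → S)) = True
    Q ∨ (¬H ↔ G) = True
      ¬H ↔ G = True
        ¬H = True
    ¬Q → (R → S) = True
      ¬Q = True
      R → S = True
  (R ∧ ¬R) ↔ (¬Q → ¬R) = True
    R ∧ ¬R = False
      ¬R = False
    ¬Q → ¬R = False
      ¬Q = True
      ¬R = False
Both conjuncts True, so the formula holds.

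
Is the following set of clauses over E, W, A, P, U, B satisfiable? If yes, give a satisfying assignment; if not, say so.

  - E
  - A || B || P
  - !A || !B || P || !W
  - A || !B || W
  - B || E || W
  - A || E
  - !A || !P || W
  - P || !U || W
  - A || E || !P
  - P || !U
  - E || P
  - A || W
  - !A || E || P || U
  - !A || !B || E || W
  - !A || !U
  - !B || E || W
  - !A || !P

E: True, W: True, A: False, P: True, U: False, B: True

Unit clause (E) forces E = True.
Set W = True.
Set A = False.
Set P = True.
Set U = False.
Set B = True.
All clauses satisfied.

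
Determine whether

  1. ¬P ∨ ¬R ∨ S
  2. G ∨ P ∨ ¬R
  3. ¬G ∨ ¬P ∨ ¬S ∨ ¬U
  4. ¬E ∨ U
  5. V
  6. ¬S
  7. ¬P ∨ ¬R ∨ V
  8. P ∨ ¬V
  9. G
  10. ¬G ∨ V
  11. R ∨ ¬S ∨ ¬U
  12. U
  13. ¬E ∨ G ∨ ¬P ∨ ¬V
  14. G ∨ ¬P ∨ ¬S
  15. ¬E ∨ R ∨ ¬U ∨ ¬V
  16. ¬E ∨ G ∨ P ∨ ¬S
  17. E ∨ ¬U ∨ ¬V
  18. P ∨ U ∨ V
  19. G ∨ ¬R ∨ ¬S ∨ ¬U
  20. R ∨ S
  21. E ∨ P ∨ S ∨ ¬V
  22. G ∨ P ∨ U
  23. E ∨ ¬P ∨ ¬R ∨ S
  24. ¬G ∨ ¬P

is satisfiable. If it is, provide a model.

The formula is unsatisfiable.

Case G = True:
  (V) forces V = True.
  (¬S) forces S = False.
  (P ∨ ¬V) forces P = True.
  Clause (¬G ∨ ¬P) is falsified — contradiction.
Case G = False:
  Clause (G) is falsified — contradiction.
Both cases fail, so the formula is unsatisfiable.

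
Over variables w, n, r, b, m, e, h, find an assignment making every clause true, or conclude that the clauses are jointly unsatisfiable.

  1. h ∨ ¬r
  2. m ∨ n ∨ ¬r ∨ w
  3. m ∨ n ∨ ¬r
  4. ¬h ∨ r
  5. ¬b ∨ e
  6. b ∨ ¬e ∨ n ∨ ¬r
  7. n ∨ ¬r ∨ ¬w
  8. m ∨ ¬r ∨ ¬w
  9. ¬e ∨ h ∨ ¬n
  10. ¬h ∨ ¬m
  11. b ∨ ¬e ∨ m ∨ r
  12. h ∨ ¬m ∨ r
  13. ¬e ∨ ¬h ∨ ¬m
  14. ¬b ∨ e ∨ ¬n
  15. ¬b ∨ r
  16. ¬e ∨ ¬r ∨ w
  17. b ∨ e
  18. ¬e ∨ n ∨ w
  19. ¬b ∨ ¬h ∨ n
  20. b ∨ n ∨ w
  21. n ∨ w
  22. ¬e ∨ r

Case e = True:
  (¬e ∨ r) forces r = True.
  (h ∨ ¬r) forces h = True.
  (¬h ∨ ¬m) forces m = False.
  (m ∨ n ∨ ¬r) forces n = True.
  (m ∨ ¬r ∨ ¬w) forces w = False.
  Clause (¬e ∨ ¬r ∨ w) is falsified — contradiction.
Case e = False:
  (¬b ∨ e) forces b = False.
  Clause (b ∨ e) is falsified — contradiction.
Both cases fail, so the formula is unsatisfiable.

The formula is unsatisfiable.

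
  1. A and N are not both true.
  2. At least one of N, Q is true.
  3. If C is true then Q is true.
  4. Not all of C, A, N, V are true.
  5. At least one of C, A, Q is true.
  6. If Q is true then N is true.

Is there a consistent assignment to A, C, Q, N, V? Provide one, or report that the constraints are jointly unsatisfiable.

A = False; C = False; Q = True; N = True; V = False

  (1) A=F, N=T — not both ✓
  (2) {N, Q}: 2 true — at least one ✓
  (3) C=F ⇒ Q: vacuous ✓
  (4) {C, A, N, V}: 1/4 true — not all ✓
  (5) {C, A, Q}: 1 true — at least one ✓
  (6) Q=T ⇒ N: T ✓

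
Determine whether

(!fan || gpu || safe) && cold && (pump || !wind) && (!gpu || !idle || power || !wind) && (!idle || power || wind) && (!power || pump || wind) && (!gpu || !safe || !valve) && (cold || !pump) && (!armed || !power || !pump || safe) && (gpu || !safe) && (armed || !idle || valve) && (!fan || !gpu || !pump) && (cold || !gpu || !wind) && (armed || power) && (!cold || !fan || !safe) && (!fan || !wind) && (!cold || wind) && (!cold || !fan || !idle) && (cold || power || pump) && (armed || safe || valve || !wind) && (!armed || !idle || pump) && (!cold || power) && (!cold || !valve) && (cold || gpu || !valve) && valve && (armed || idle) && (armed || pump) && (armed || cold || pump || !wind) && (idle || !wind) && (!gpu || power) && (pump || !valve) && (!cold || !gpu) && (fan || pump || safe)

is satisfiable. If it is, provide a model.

Case valve = True:
  (cold) forces cold = True.
  Clause (!cold || !valve) is falsified — contradiction.
Case valve = False:
  Clause (valve) is falsified — contradiction.
Both cases fail, so the formula is unsatisfiable.

Unsatisfiable — no assignment works.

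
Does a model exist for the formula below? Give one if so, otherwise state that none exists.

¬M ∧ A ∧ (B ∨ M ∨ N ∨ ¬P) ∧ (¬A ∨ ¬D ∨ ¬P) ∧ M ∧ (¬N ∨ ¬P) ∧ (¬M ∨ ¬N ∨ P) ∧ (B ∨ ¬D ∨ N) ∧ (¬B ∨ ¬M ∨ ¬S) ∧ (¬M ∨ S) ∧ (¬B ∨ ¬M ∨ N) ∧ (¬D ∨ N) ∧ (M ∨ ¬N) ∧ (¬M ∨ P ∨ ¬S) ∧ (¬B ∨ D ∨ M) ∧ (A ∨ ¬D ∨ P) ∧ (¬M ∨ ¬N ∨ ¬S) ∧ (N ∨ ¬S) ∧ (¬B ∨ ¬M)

Case M = True:
  Clause (¬M) is falsified — contradiction.
Case M = False:
  Clause (M) is falsified — contradiction.
Both cases fail, so the formula is unsatisfiable.

UNSATISFIABLE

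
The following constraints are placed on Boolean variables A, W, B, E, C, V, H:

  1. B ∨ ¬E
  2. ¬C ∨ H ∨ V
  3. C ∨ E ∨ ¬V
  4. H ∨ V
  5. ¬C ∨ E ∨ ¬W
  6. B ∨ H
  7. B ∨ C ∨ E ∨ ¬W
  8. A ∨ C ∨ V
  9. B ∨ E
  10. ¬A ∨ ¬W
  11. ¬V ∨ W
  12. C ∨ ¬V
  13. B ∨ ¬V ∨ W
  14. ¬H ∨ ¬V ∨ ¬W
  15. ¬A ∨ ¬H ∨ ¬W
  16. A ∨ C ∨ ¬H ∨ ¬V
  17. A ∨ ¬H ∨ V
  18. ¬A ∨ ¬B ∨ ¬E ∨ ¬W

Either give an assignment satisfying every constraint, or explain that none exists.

Set A = True.
  then (¬A ∨ ¬W) forces W = False.
  then (¬V ∨ W) forces V = False.
  then (H ∨ V) forces H = True.
Try B = False:
  (B ∨ ¬E) forces E = False.
  clause (B ∨ E) is falsified — backtrack.
So B = True.
Set E = True.
Set C = True.
All clauses satisfied.

A = True; W = False; B = True; E = True; C = True; V = False; H = True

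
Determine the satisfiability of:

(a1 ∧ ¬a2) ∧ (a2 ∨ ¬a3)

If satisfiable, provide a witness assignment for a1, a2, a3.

a1=T; a2=F; a3=F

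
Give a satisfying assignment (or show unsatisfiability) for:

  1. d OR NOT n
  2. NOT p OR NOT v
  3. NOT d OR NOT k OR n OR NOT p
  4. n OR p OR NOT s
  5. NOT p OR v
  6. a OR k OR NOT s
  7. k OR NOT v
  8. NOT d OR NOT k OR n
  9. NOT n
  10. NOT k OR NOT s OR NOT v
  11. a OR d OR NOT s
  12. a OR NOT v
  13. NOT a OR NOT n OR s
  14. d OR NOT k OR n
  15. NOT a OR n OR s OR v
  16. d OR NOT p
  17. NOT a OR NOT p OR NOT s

n: False, d: True, v: False, p: False, a: False, k: False, s: False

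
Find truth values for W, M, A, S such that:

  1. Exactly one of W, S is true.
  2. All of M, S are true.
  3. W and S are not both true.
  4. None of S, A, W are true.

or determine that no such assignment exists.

UNSATISFIABLE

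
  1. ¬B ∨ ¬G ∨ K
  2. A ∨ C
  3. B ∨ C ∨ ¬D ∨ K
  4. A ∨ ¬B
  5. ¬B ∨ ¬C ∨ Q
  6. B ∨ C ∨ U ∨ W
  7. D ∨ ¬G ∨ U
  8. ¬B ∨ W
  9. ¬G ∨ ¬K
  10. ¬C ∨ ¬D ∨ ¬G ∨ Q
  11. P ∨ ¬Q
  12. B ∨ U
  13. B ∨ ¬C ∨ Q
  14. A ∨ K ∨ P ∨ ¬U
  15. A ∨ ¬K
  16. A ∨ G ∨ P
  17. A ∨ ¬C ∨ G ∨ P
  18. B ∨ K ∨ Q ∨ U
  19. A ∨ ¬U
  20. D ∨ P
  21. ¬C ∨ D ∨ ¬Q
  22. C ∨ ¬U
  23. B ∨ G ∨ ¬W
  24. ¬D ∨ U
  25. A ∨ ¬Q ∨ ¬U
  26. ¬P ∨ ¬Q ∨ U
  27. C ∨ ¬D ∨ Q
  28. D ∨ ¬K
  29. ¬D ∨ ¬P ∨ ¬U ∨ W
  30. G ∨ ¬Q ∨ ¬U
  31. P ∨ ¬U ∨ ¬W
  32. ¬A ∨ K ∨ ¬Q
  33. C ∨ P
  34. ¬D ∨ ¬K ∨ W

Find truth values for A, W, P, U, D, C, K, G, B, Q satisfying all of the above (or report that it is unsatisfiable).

A = True, W = True, P = True, U = False, D = False, C = False, K = False, G = False, B = True, Q = False

Try A = False:
  (A ∨ C) forces C = True.
  (A ∨ ¬B) forces B = False.
  (B ∨ U) forces U = True.
  clause (A ∨ ¬U) is falsified — backtrack.
So A = True.
Set W = True.
Set P = True.
Set U = False.
  then (B ∨ U) forces B = True.
  then (¬D ∨ U) forces D = False.
  then (¬P ∨ ¬Q ∨ U) forces Q = False.
  then (D ∨ ¬K) forces K = False.
  then (¬B ∨ ¬G ∨ K) forces G = False.
  then (¬B ∨ ¬C ∨ Q) forces C = False.
All clauses satisfied.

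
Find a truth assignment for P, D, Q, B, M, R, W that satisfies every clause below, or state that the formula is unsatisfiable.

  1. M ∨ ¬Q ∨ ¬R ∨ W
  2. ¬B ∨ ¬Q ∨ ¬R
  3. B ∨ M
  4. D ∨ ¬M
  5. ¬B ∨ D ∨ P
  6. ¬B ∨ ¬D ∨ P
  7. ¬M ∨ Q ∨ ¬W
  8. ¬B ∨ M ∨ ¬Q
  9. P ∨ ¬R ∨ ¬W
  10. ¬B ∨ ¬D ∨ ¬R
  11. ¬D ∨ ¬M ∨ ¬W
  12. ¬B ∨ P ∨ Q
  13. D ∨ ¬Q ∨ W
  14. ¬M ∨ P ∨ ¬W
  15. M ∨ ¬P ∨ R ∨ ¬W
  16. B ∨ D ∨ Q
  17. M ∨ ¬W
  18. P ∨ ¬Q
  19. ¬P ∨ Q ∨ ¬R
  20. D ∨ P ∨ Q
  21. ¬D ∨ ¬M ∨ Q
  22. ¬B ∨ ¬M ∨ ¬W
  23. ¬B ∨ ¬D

Try P = False:
  (P ∨ ¬Q) forces Q = False.
  (¬B ∨ P ∨ Q) forces B = False.
  (B ∨ M) forces M = True.
  (D ∨ ¬M) forces D = True.
  clause (¬D ∨ ¬M ∨ Q) is falsified — backtrack.
So P = True.
Set D = True.
  then (¬B ∨ ¬D) forces B = False.
  then (B ∨ M) forces M = True.
  then (¬D ∨ ¬M ∨ ¬W) forces W = False.
  then (¬D ∨ ¬M ∨ Q) forces Q = True.
Set R = False.
All clauses satisfied.

P: True, D: True, Q: True, B: False, M: True, R: False, W: False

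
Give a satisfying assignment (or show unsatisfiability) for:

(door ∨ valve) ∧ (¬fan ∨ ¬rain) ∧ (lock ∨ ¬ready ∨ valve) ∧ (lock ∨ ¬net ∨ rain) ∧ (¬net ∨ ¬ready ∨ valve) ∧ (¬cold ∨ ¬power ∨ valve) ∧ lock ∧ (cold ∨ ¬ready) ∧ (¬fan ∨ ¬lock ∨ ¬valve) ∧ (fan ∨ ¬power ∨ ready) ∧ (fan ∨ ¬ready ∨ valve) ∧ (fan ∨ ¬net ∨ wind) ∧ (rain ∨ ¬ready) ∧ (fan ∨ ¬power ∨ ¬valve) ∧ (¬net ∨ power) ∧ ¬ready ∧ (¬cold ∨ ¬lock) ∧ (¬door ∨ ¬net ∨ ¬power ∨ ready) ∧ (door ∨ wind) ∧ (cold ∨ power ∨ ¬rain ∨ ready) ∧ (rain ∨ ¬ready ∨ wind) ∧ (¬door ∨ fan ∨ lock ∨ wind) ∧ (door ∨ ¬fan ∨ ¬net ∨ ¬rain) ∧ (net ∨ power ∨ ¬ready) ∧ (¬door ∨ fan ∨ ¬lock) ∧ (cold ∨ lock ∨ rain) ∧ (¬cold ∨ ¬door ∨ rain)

Unit clause (lock) forces lock = True.
Unit clause (¬ready) forces ready = False.
In (¬cold ∨ ¬lock) only ¬cold is left, so cold = False.
Set net = False.
Set wind = False.
  then (door ∨ wind) forces door = True.
  then (¬door ∨ fan ∨ ¬lock) forces fan = True.
  then (¬fan ∨ ¬rain) forces rain = False.
  then (¬fan ∨ ¬lock ∨ ¬valve) forces valve = False.
Set power = False.
All clauses satisfied.

net: False, cold: False, lock: True, wind: False, door: True, ready: False, valve: False, fan: True, power: False, rain: False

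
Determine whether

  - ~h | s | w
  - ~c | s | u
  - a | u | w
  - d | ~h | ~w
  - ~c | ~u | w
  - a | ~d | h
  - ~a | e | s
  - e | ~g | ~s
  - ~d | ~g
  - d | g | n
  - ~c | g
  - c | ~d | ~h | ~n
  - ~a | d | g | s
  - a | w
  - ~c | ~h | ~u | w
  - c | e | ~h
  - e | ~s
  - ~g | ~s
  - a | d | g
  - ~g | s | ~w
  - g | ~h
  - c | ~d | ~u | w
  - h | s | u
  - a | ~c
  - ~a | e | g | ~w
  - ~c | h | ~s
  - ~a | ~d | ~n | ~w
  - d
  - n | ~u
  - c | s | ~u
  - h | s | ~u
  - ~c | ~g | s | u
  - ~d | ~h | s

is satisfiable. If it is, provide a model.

u=F, w=F, n=T, g=F, c=F, e=T, d=T, a=T, h=F, s=T

Unit clause (d) forces d = True.
In (~d | ~g) only ~g is left, so g = False.
In (~c | g) only ~c is left, so c = False.
In (g | ~h) only ~h is left, so h = False.
In (a | ~d | h) only a is left, so a = True.
Try u = True:
  (c | ~d | ~u | w) forces w = True.
  (~a | e | g | ~w) forces e = True.
  (~a | ~d | ~n | ~w) forces n = False.
  clause (n | ~u) is falsified — backtrack.
So u = False.
  then (h | s | u) forces s = True.
  then (e | ~s) forces e = True.
Set w = False.
Set n = True.
All clauses satisfied.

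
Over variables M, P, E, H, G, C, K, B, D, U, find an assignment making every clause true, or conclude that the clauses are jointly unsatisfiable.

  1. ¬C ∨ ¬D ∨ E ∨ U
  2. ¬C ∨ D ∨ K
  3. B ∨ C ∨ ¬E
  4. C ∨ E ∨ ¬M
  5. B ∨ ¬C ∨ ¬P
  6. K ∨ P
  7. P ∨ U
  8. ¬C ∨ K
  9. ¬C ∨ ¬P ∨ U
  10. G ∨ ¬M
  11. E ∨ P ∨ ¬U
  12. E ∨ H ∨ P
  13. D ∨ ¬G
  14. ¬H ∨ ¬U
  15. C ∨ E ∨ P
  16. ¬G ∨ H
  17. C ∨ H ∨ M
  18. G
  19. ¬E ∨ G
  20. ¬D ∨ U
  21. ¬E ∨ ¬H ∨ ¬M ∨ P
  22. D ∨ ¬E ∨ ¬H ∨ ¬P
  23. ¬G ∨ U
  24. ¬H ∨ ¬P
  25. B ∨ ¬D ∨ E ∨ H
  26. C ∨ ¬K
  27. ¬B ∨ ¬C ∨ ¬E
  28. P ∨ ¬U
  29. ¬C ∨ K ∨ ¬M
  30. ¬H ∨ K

UNSATISFIABLE

Case H = True:
  (¬H ∨ ¬U) forces U = False.
  (P ∨ U) forces P = True.
  Clause (¬H ∨ ¬P) is falsified — contradiction.
Case H = False:
  (¬G ∨ H) forces G = False.
  Clause (G) is falsified — contradiction.
Both cases fail, so the formula is unsatisfiable.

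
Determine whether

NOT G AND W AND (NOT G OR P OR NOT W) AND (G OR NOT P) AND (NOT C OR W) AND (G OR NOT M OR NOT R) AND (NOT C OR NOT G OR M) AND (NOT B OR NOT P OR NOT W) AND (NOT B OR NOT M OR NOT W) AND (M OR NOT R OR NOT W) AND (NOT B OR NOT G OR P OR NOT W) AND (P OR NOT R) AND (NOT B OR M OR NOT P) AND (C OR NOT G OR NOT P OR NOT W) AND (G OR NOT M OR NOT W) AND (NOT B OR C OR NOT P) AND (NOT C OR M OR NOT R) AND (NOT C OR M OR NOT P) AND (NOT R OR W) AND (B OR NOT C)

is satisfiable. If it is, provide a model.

Unit clause (NOT G) forces G = False.
Unit clause (W) forces W = True.
In (G OR NOT P) only NOT P is left, so P = False.
In (P OR NOT R) only NOT R is left, so R = False.
In (G OR NOT M OR NOT W) only NOT M is left, so M = False.
Set C = False.
Set B = True.
All clauses satisfied.

W=T, C=F, G=F, P=F, R=F, B=T, M=F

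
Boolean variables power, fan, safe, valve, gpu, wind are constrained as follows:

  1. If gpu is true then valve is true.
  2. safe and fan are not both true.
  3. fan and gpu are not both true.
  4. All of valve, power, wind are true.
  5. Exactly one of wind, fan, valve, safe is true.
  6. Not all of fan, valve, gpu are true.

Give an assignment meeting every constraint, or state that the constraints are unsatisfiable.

Case wind = True:
  (4) forces valve = True.
  Constraint (5) is violated (wind=T, valve=T) — contradiction.
Case wind = False:
  Constraint (4) is violated (wind=F) — contradiction.
Both cases fail — unsatisfiable.

UNSATISFIABLE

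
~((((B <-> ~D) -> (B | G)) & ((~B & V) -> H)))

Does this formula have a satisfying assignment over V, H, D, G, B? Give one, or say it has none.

V = False, H = True, D = True, G = False, B = False

  ~((((B <-> ~D) -> (B | G)) & ((~B & V) -> H))) = True
    ((B <-> ~D) -> (B | G)) & ((~B & V) -> H) = False
      (B <-> ~D) -> (B | G) = False
        B <-> ~D = True
          ~D = False
        B | G = False
      (~B & V) -> H = True
        ~B & V = False
          ~B = True
The formula evaluates to True.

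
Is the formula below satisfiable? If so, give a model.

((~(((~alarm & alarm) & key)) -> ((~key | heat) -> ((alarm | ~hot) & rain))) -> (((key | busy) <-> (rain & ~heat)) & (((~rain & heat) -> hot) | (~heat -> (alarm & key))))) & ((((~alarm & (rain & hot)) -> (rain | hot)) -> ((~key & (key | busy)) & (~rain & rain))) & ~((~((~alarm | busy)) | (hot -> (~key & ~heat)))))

Unsatisfiable — no assignment works.

The conjunct ((~alarm & (rain & hot)) -> (rain | hot)) -> ((~key & (key | busy)) & (~rain & rain)) is unsatisfiable on its own:
  rain = True: this becomes ((~alarm & hot) -> True) -> ((~key & (key | busy)) & False) = False.
  rain = False: this becomes (False -> hot) -> ((~key & (key | busy)) & False) = False.
So the whole conjunction is unsatisfiable.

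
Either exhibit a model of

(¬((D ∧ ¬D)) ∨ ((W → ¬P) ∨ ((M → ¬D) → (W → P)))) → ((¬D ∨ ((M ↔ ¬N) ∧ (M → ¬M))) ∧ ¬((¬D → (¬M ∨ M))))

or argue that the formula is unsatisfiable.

The formula is unsatisfiable.

Case D = True: the formula becomes (True ∨ ((W → ¬P) ∨ (¬M → (W → P)))) → (((M ↔ ¬N) ∧ (M → ¬M)) ∧ False) = False.
Case D = False: the formula simplifies to ¬((¬M ∨ M)).
  M = True: this becomes ¬((False ∨ True)) = False.
  M = False: this becomes ¬((True ∨ False)) = False.
Both cases fail — unsatisfiable.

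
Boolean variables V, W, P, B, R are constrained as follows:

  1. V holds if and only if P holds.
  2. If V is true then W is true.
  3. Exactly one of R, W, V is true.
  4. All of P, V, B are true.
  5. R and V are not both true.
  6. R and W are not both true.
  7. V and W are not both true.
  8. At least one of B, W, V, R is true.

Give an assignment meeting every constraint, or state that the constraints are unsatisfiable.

Unsatisfiable

Case V = True:
  (1) with V=T forces P = True.
  (2) with V=T forces W = True.
  Constraint (3) is violated (W=T, V=T) — contradiction.
Case V = False:
  Constraint (4) is violated (V=F) — contradiction.
Both cases fail — unsatisfiable.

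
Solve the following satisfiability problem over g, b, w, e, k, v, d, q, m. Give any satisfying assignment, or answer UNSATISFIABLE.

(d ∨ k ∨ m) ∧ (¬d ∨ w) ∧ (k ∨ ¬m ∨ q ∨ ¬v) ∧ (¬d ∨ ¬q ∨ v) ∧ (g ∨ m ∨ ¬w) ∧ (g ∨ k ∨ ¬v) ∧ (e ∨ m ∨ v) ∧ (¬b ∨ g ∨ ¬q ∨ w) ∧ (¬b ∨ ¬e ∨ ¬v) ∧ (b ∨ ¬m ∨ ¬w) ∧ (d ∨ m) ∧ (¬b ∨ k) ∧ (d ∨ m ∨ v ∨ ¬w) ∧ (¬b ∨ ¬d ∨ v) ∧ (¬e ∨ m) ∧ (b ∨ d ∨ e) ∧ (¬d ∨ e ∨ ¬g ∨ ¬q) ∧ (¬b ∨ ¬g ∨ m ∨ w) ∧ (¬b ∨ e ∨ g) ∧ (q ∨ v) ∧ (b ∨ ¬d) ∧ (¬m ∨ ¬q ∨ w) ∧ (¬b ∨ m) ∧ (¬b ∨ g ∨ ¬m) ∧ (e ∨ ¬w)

Set g = True.
Set b = True.
  then (¬b ∨ k) forces k = True.
  then (¬b ∨ m) forces m = True.
Set w = False.
  then (¬d ∨ w) forces d = False.
  then (¬m ∨ ¬q ∨ w) forces q = False.
  then (q ∨ v) forces v = True.
  then (¬b ∨ ¬e ∨ ¬v) forces e = False.
All clauses satisfied.

g: True; b: True; w: False; e: False; k: True; v: True; d: False; q: False; m: True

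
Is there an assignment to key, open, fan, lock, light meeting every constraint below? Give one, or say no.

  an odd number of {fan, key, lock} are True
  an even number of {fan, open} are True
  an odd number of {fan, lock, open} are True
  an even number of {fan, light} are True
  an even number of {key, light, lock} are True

Unsatisfiable

Adding constraints 1, 4, 5 mod 2: every variable appears an even number of times on the left, so the left side is 0.
But the right sides sum to 1 (mod 2). 0 ≠ 1 — the system is inconsistent.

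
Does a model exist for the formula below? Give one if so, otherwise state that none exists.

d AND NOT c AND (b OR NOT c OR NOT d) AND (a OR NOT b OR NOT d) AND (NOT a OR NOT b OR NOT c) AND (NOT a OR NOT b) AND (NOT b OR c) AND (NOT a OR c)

Unit clause (d) forces d = True.
Unit clause (NOT c) forces c = False.
In (NOT b OR c) only NOT b is left, so b = False.
In (NOT a OR c) only NOT a is left, so a = False.
Check each clause:
  (d): d holds.
  (NOT c): NOT c holds.
  (b OR NOT c OR NOT d): NOT c holds.
  (a OR NOT b OR NOT d): NOT b holds.
  (NOT a OR NOT b OR NOT c): NOT a holds.
  (NOT a OR NOT b): NOT a holds.
  (NOT b OR c): NOT b holds.
  (NOT a OR c): NOT a holds.
All clauses satisfied.

c: False; b: False; d: True; a: False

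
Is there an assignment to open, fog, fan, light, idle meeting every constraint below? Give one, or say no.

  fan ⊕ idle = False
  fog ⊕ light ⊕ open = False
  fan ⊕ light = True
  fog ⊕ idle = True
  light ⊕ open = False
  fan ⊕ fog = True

open=F, fog=F, fan=T, light=F, idle=T

fan ⊕ idle = T ⊕ T = False ✓
fog ⊕ light ⊕ open = F ⊕ F ⊕ F = False ✓
fan ⊕ light = T ⊕ F = True ✓
fog ⊕ idle = F ⊕ T = True ✓
light ⊕ open = F ⊕ F = False ✓
fan ⊕ fog = T ⊕ F = True ✓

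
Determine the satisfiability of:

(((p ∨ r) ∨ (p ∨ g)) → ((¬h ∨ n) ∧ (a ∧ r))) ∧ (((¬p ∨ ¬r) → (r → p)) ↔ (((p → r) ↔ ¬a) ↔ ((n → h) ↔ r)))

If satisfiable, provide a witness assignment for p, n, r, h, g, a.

p = False, n = False, r = True, h = False, g = True, a = True

  ((p ∨ r) ∨ (p ∨ g)) → ((¬h ∨ n) ∧ (a ∧ r)) = True
    (p ∨ r) ∨ (p ∨ g) = True
      p ∨ r = True
      p ∨ g = True
    (¬h ∨ n) ∧ (a ∧ r) = True
      ¬h ∨ n = True
        ¬h = True
      a ∧ r = True
  ((¬p ∨ ¬r) → (r → p)) ↔ (((p → r) ↔ ¬a) ↔ ((n → h) ↔ r)) = True
    (¬p ∨ ¬r) → (r → p) = False
      ¬p ∨ ¬r = True
        ¬p = True
        ¬r = False
      r → p = False
    ((p → r) ↔ ¬a) ↔ ((n → h) ↔ r) = False
      (p → r) ↔ ¬a = False
        p → r = True
        ¬a = False
      (n → h) ↔ r = True
        n → h = True
Both conjuncts True, so the formula holds.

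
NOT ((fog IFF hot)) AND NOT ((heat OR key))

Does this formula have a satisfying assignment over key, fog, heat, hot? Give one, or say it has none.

key: False; fog: True; heat: False; hot: False

  NOT ((fog IFF hot)) = True
    fog IFF hot = False
  NOT ((heat OR key)) = True
    heat OR key = False
Both conjuncts True, so the formula holds.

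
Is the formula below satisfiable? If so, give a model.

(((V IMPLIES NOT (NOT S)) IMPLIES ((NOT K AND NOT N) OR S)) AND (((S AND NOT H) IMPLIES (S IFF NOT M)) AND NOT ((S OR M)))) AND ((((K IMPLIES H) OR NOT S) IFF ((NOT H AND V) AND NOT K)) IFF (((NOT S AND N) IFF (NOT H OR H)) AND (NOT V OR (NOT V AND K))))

M: False, K: True, S: False, V: True, H: False, N: False

  ((V IMPLIES NOT (NOT S)) IMPLIES ((NOT K AND NOT N) OR S)) AND (((S AND NOT H) IMPLIES (S IFF NOT M)) AND NOT ((S OR M))) = True
    (V IMPLIES NOT (NOT S)) IMPLIES ((NOT K AND NOT N) OR S) = True
      V IMPLIES NOT (NOT S) = False
        NOT (NOT S) = False
          NOT S = True
      (NOT K AND NOT N) OR S = False
        NOT K AND NOT N = False
          NOT K = False
          NOT N = True
    ((S AND NOT H) IMPLIES (S IFF NOT M)) AND NOT ((S OR M)) = True
      (S AND NOT H) IMPLIES (S IFF NOT M) = True
        S AND NOT H = False
          NOT H = True
        S IFF NOT M = False
          NOT M = True
      NOT ((S OR M)) = True
        S OR M = False
  (((K IMPLIES H) OR NOT S) IFF ((NOT H AND V) AND NOT K)) IFF (((NOT S AND N) IFF (NOT H OR H)) AND (NOT V OR (NOT V AND K))) = True
    ((K IMPLIES H) OR NOT S) IFF ((NOT H AND V) AND NOT K) = False
      (K IMPLIES H) OR NOT S = True
        K IMPLIES H = False
        NOT S = True
      (NOT H AND V) AND NOT K = False
        NOT H AND V = True
          NOT H = True
        NOT K = False
    ((NOT S AND N) IFF (NOT H OR H)) AND (NOT V OR (NOT V AND K)) = False
      (NOT S AND N) IFF (NOT H OR H) = False
        NOT S AND N = False
          NOT S = True
        NOT H OR H = True
          NOT H = True
      NOT V OR (NOT V AND K) = False
        NOT V = False
        NOT V AND K = False
          NOT V = False
Both conjuncts True, so the formula holds.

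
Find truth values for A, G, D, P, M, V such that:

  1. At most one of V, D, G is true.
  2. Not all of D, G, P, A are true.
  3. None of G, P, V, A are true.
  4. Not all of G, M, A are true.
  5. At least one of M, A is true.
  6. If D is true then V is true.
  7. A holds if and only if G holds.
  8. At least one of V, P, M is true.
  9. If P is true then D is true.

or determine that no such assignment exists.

A=F, G=F, D=F, P=F, M=T, V=F

  (1) {V, D, G}: 0 true — at most one ✓
  (2) {D, G, P, A}: 0/4 true — not all ✓
  (3) {G, P, V, A}: 0 true — none ✓
  (4) {G, M, A}: 1/3 true — not all ✓
  (5) {M, A}: 1 true — at least one ✓
  (6) D=F ⇒ V: vacuous ✓
  (7) A=F, G=F — same ✓
  (8) {V, P, M}: 1 true — at least one ✓
  (9) P=F ⇒ D: vacuous ✓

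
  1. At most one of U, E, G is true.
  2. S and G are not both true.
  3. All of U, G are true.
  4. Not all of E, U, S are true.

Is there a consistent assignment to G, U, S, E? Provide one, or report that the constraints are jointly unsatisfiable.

Case G = True:
  (1) with G=T forces U = False.
  Constraint (3) is violated (U=F) — contradiction.
Case G = False:
  Constraint (3) is violated (G=F) — contradiction.
Both cases fail — unsatisfiable.

Unsatisfiable — no assignment works.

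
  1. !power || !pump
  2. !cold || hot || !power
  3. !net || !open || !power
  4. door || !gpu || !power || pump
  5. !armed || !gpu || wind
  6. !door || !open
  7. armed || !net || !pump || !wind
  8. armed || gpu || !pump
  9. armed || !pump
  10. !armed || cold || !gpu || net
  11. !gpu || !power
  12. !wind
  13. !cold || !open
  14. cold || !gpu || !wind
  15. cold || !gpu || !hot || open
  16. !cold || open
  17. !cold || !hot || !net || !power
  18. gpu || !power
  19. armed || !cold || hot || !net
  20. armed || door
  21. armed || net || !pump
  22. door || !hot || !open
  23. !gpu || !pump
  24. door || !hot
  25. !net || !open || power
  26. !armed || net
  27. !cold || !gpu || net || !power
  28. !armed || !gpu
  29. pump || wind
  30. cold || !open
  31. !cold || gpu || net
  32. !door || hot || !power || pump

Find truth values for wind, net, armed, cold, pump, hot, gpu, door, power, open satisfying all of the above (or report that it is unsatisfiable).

Unit clause (!wind) forces wind = False.
In (pump || wind) only pump is left, so pump = True.
In (!power || !pump) only !power is left, so power = False.
In (armed || !pump) only armed is left, so armed = True.
In (!gpu || !pump) only !gpu is left, so gpu = False.
In (!armed || net) only net is left, so net = True.
In (!net || !open || power) only !open is left, so open = False.
In (!cold || open) only !cold is left, so cold = False.
Set hot = False.
Set door = True.
All clauses satisfied.

wind = False, net = True, armed = True, cold = False, pump = True, hot = False, gpu = False, door = True, power = False, open = False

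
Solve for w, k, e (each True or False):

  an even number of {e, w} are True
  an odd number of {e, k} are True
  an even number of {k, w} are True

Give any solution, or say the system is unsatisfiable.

Unsatisfiable

Adding constraints 1, 2, 3 mod 2: every variable appears an even number of times on the left, so the left side is 0.
But the right sides sum to 1 (mod 2). 0 ≠ 1 — the system is inconsistent.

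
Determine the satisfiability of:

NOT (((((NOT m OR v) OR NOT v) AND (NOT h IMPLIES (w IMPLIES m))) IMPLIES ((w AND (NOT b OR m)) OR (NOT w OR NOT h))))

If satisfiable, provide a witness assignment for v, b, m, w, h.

v: True; b: True; m: False; w: True; h: True

  NOT (((((NOT m OR v) OR NOT v) AND (NOT h IMPLIES (w IMPLIES m))) IMPLIES ((w AND (NOT b OR m)) OR (NOT w OR NOT h)))) = True
    (((NOT m OR v) OR NOT v) AND (NOT h IMPLIES (w IMPLIES m))) IMPLIES ((w AND (NOT b OR m)) OR (NOT w OR NOT h)) = False
      ((NOT m OR v) OR NOT v) AND (NOT h IMPLIES (w IMPLIES m)) = True
        (NOT m OR v) OR NOT v = True
          NOT m OR v = True
            NOT m = True
          NOT v = False
        NOT h IMPLIES (w IMPLIES m) = True
          NOT h = False
          w IMPLIES m = False
      (w AND (NOT b OR m)) OR (NOT w OR NOT h) = False
        w AND (NOT b OR m) = False
          NOT b OR m = False
            NOT b = False
        NOT w OR NOT h = False
          NOT w = False
          NOT h = False
The formula evaluates to True.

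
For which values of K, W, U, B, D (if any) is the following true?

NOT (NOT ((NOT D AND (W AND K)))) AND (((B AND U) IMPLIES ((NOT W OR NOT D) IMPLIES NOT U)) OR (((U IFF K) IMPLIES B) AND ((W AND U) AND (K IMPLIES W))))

K = True, W = True, U = True, B = True, D = False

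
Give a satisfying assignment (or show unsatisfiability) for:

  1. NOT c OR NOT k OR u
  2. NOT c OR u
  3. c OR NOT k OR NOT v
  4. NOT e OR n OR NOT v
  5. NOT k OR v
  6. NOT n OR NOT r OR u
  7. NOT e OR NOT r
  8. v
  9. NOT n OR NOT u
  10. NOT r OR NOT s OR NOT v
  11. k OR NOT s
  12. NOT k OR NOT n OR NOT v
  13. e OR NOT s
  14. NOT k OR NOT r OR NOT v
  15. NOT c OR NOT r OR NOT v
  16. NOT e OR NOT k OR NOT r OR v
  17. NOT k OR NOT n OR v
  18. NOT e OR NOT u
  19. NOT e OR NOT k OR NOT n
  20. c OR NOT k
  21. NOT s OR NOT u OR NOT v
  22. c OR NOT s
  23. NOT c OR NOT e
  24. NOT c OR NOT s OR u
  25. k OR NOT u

Unit clause (v) forces v = True.
Set u = False.
  then (NOT c OR u) forces c = False.
  then (c OR NOT k OR NOT v) forces k = False.
  then (k OR NOT s) forces s = False.
Set n = True.
  then (NOT n OR NOT r OR u) forces r = False.
Set e = True.
All clauses satisfied.

u = False, v = True, n = True, s = False, k = False, r = False, e = True, c = False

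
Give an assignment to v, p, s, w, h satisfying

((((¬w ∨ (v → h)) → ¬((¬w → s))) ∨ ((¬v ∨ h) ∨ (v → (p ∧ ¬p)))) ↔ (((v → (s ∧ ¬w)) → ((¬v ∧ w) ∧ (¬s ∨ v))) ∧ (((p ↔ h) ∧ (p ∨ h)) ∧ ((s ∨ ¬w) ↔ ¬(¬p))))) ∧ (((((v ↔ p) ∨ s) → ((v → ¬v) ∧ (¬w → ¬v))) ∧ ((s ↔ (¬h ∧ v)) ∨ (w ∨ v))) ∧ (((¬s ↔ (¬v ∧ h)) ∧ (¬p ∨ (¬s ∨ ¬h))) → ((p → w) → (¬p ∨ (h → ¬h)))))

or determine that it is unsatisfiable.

Case v = True: the formula simplifies to ((((¬w ∨ h) → ¬((¬w → s))) ∨ (h ∨ (p ∧ ¬p))) ↔ (¬((s ∧ ¬w)) ∧ (((p ↔ h) ∧ (p ∨ h)) ∧ ((s ∨ ¬w) ↔ ¬(¬p))))) ∧ (¬((p ∨ s)) ∧ ((s ∧ (¬p ∨ (¬s ∨ ¬h))) → ((p → w) → (¬p ∨ (h → ¬h))))).
  p = True: the conjunct ¬((p ∨ s)) becomes ¬((True ∨ s)) = False.
  p = False: simplifies to ((((¬w ∨ h) → ¬((¬w → s))) ∨ h) ↔ (¬((s ∧ ¬w)) ∧ ((¬h ∧ h) ∧ ¬((s ∨ ¬w))))) ∧ ¬s.
    h = True: the conjunct (((¬w ∨ h) → ¬((¬w → s))) ∨ h) ↔ (¬((s ∧ ¬w)) ∧ ((¬h ∧ h) ∧ ¬((s ∨ ¬w)))) becomes (¬((¬w → s)) ∨ True) ↔ (¬((s ∧ ¬w)) ∧ False) = False.
    h = False: simplifies to ¬((¬w → ¬((¬w → s)))) ∧ ¬s.
      s = True: the conjunct ¬s is False.
      s = False: simplifies to ¬((¬w → ¬w)).
        w = True: this becomes ¬((False → False)) = False.
        w = False: this becomes ¬((True → True)) = False.
Case v = False: the formula simplifies to ((w ∧ ¬s) ∧ (((p ↔ h) ∧ (p ∨ h)) ∧ ((s ∨ ¬w) ↔ ¬(¬p)))) ∧ ((¬s ∨ w) ∧ (((¬s ↔ h) ∧ (¬p ∨ (¬s ∨ ¬h))) → ((p → w) → (¬p ∨ (h → ¬h))))).
  s = True: the conjunct ¬s is False.
  s = False: simplifies to (w ∧ (((p ↔ h) ∧ (p ∨ h)) ∧ (¬w ↔ ¬(¬p)))) ∧ (h → ((p → w) → (¬p ∨ (h → ¬h)))).
    w = True: simplifies to (((p ↔ h) ∧ (p ∨ h)) ∧ ¬p) ∧ (h → (¬p ∨ (h → ¬h))).
      p = True: the conjunct ¬p is False.
      p = False: simplifies to ¬h ∧ h.
        h = True: the conjunct ¬h is False.
        h = False: the conjunct h is False.
    w = False: the conjunct w is False.
Both cases fail — unsatisfiable.

Unsatisfiable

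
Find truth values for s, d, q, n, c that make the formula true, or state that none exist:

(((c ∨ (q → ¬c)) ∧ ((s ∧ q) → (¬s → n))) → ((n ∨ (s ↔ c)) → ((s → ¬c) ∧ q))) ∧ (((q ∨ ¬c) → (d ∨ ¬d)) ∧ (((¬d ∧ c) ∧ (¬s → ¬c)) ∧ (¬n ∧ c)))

Unsatisfiable — no assignment works.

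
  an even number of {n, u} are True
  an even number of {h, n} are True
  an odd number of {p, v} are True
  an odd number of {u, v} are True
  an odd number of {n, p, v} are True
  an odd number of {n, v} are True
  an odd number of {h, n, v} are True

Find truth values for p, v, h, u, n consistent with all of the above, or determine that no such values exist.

p: False, v: True, h: False, u: False, n: False

{n, u}: 0 true → even ✓
{h, n}: 0 true → even ✓
{p, v}: 1 true → odd ✓
{u, v}: 1 true → odd ✓
{n, p, v}: 1 true → odd ✓
{n, v}: 1 true → odd ✓
{h, n, v}: 1 true → odd ✓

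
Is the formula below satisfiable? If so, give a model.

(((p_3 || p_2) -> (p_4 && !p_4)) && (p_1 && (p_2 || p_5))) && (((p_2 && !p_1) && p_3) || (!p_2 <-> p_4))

p_1 = True; p_2 = False; p_3 = False; p_4 = True; p_5 = True

  ((p_3 || p_2) -> (p_4 && !p_4)) && (p_1 && (p_2 || p_5)) = True
    (p_3 || p_2) -> (p_4 && !p_4) = True
      p_3 || p_2 = False
      p_4 && !p_4 = False
        !p_4 = False
    p_1 && (p_2 || p_5) = True
      p_2 || p_5 = True
  ((p_2 && !p_1) && p_3) || (!p_2 <-> p_4) = True
    (p_2 && !p_1) && p_3 = False
      p_2 && !p_1 = False
        !p_1 = False
    !p_2 <-> p_4 = True
      !p_2 = True
Both conjuncts True, so the formula holds.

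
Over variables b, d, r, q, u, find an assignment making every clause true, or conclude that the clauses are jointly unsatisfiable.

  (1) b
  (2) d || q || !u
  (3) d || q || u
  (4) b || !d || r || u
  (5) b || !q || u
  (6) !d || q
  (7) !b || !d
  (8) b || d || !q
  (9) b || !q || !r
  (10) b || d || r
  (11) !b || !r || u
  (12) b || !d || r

b: True, d: False, r: True, q: True, u: True

Unit clause (b) forces b = True.
In (!b || !d) only !d is left, so d = False.
Set r = True.
  then (!b || !r || u) forces u = True.
  then (d || q || !u) forces q = True.
All clauses satisfied.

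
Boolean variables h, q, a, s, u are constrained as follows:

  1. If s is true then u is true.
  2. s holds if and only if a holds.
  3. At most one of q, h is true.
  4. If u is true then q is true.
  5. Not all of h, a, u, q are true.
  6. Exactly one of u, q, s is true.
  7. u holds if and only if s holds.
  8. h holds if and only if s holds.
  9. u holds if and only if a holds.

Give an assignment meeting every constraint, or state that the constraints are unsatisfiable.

h: False, q: True, a: False, s: False, u: False

  (1) s=F ⇒ u: vacuous ✓
  (2) s=F, a=F — same ✓
  (3) {q, h}: 1 true — at most one ✓
  (4) u=F ⇒ q: vacuous ✓
  (5) {h, a, u, q}: 1/4 true — not all ✓
  (6) {u, q, s}: 1 true — exactly one ✓
  (7) u=F, s=F — same ✓
  (8) h=F, s=F — same ✓
  (9) u=F, a=F — same ✓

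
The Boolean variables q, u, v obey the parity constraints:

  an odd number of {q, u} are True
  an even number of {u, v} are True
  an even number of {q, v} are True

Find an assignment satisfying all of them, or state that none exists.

No satisfying assignment exists.

Adding constraints 1, 2, 3 mod 2: every variable appears an even number of times on the left, so the left side is 0.
But the right sides sum to 1 (mod 2). 0 ≠ 1 — the system is inconsistent.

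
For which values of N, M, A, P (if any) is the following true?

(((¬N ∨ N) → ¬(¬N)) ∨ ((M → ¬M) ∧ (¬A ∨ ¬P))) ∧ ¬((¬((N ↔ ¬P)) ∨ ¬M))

N = True, M = True, A = False, P = False

  ((¬N ∨ N) → ¬(¬N)) ∨ ((M → ¬M) ∧ (¬A ∨ ¬P)) = True
    (¬N ∨ N) → ¬(¬N) = True
      ¬N ∨ N = True
        ¬N = False
      ¬(¬N) = True
        ¬N = False
    (M → ¬M) ∧ (¬A ∨ ¬P) = False
      M → ¬M = False
        ¬M = False
      ¬A ∨ ¬P = True
        ¬A = True
        ¬P = True
  ¬((¬((N ↔ ¬P)) ∨ ¬M)) = True
    ¬((N ↔ ¬P)) ∨ ¬M = False
      ¬((N ↔ ¬P)) = False
        N ↔ ¬P = True
          ¬P = True
      ¬M = False
Both conjuncts True, so the formula holds.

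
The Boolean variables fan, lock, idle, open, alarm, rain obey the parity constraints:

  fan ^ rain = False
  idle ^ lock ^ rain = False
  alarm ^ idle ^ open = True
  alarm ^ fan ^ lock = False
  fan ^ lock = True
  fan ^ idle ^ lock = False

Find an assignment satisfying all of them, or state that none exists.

fan = False, lock = True, idle = True, open = True, alarm = True, rain = False

fan ^ rain = F ^ F = False ✓
idle ^ lock ^ rain = T ^ T ^ F = False ✓
alarm ^ idle ^ open = T ^ T ^ T = True ✓
alarm ^ fan ^ lock = T ^ F ^ T = False ✓
fan ^ lock = F ^ T = True ✓
fan ^ idle ^ lock = F ^ T ^ T = False ✓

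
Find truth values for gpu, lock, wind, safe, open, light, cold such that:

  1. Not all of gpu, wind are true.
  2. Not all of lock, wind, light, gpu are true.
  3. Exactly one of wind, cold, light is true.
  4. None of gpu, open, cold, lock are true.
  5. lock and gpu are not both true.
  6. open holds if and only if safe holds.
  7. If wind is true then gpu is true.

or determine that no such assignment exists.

gpu: False, lock: False, wind: False, safe: False, open: False, light: True, cold: False

  (1) {gpu, wind}: 0/2 true — not all ✓
  (2) {lock, wind, light, gpu}: 1/4 true — not all ✓
  (3) {wind, cold, light}: 1 true — exactly one ✓
  (4) {gpu, open, cold, lock}: 0 true — none ✓
  (5) lock=F, gpu=F — not both ✓
  (6) open=F, safe=F — same ✓
  (7) wind=F ⇒ gpu: vacuous ✓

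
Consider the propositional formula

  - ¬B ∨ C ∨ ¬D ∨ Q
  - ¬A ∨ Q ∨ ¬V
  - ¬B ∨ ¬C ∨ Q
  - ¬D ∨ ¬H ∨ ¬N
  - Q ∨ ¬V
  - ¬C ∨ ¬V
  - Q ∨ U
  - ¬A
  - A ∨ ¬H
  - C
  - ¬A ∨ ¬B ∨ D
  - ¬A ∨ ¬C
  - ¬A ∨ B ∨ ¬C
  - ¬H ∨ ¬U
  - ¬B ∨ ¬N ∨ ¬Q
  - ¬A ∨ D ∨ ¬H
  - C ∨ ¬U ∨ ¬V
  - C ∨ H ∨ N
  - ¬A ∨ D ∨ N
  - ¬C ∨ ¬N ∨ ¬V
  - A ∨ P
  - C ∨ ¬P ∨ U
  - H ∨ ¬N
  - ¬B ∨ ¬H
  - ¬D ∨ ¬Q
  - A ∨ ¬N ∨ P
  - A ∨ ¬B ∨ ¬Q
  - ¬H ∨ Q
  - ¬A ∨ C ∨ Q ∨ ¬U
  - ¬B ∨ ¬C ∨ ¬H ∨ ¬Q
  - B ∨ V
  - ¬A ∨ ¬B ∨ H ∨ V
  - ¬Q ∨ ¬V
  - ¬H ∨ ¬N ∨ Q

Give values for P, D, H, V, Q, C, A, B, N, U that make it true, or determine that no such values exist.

Case C = True:
  (¬C ∨ ¬V) forces V = False.
  (¬A) forces A = False.
  (A ∨ ¬H) forces H = False.
  (A ∨ P) forces P = True.
  (H ∨ ¬N) forces N = False.
  (B ∨ V) forces B = True.
  (¬B ∨ ¬C ∨ Q) forces Q = True.
  Clause (A ∨ ¬B ∨ ¬Q) is falsified — contradiction.
Case C = False:
  Clause (C) is falsified — contradiction.
Both cases fail, so the formula is unsatisfiable.

Unsatisfiable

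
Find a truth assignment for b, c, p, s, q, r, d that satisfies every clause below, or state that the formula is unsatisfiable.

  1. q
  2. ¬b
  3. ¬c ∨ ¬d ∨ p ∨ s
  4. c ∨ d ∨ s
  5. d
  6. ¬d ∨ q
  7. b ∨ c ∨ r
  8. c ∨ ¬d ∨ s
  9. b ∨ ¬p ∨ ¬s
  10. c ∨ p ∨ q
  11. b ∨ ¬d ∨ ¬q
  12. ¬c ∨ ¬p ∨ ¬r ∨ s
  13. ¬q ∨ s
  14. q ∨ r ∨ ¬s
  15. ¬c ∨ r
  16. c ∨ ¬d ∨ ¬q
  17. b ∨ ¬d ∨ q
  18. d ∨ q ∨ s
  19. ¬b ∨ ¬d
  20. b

Case b = True:
  Clause (¬b) is falsified — contradiction.
Case b = False:
  Clause (b) is falsified — contradiction.
Both cases fail, so the formula is unsatisfiable.

Unsatisfiable — no assignment works.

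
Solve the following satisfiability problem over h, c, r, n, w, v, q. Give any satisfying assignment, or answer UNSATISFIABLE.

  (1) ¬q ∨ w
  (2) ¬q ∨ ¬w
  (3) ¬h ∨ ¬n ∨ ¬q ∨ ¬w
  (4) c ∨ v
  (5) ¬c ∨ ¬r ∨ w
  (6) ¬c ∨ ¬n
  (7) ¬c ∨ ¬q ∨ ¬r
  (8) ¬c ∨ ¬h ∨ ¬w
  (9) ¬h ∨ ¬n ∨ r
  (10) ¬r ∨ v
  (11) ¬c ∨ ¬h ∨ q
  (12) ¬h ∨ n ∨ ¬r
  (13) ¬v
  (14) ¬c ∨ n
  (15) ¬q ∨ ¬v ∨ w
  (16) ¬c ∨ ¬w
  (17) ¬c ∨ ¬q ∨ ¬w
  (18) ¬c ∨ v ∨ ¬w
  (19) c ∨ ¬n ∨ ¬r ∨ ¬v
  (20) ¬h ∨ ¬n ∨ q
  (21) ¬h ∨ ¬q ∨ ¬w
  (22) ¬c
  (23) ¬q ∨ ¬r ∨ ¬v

Case c = True:
  Clause (¬c) is falsified — contradiction.
Case c = False:
  (c ∨ v) forces v = True.
  Clause (¬v) is falsified — contradiction.
Both cases fail, so the formula is unsatisfiable.

No satisfying assignment exists.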